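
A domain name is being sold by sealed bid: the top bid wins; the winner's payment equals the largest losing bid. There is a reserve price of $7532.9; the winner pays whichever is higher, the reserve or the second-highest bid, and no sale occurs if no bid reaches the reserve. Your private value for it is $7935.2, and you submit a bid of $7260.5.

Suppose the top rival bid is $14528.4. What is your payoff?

$0

Your bid $7260.5 is below the highest competing bid $14528.4, so you lose. Payoff $0.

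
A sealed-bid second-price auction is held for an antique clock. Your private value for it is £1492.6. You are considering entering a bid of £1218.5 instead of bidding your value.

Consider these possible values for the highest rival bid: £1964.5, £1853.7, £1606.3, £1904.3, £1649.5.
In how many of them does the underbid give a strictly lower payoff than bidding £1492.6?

The deviation hurts exactly when the highest competing bid lies strictly between £1218.5 and £1492.6 — underbidding then forfeits a profitable win.
£1964.5: above both → same outcome either way.
£1853.7: above both → same outcome either way.
£1606.3: above both → same outcome either way.
£1904.3: above both → same outcome either way.
£1649.5: above both → same outcome either way.
Count: 0.

0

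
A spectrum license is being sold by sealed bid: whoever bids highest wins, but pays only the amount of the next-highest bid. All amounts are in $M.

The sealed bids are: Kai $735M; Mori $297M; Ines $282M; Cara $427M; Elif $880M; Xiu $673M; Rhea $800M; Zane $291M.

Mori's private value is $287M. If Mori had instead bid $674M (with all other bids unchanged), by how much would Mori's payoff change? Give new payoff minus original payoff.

The highest bid among the other bidders is $880M; Mori's bid doesn't change that.
Original bid $297M: Mori is not highest (top rival bid is $880M); payoff $0M.
Alternative bid $674M: Mori is not highest (top rival bid is $880M); payoff $0M.
Change in payoff = $0M − ($0M) = $0M.

$0M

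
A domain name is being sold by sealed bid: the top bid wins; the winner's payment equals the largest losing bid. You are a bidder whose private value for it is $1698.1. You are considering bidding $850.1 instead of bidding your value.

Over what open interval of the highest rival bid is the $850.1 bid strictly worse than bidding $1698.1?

If the competing bid is below $850.1, both bids win at the same price — no difference.
If it is above $1698.1, both bids lose — no difference.
If it lies strictly between $850.1 and $1698.1, bidding your value wins at a price below your value (positive payoff) while bidding $850.1 loses (payoff 0).
So the deviation strictly hurts on the open interval ($850.1, $1698.1).
Truthful bidding weakly dominates here: raising your bid can only win items priced above your value, and lowering it can only forfeit items priced below.

($850.1, $1698.1)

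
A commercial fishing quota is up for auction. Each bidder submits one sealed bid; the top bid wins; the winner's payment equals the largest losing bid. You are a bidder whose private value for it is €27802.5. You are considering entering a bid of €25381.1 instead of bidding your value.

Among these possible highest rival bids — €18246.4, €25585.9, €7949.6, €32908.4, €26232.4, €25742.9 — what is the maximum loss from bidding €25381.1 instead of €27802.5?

€18246.4: same outcome either way → loss €0.
€25585.9: truthful gives €2216.6, deviation gives €0 → loss €2216.6.
€7949.6: same outcome either way → loss €0.
€32908.4: same outcome either way → loss €0.
€26232.4: truthful gives €1570.1, deviation gives €0 → loss €1570.1.
€25742.9: truthful gives €2059.6, deviation gives €0 → loss €2059.6.
Maximum loss: €2216.6.

€2216.6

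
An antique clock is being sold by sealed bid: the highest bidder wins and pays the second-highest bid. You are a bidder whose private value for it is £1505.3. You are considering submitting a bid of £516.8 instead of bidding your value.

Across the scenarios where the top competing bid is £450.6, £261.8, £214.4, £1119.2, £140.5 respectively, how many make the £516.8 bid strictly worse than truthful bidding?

1

The deviation hurts exactly when the highest competing bid lies strictly between £516.8 and £1505.3 — underbidding then forfeits a profitable win.
£450.6: below both → same outcome either way.
£261.8: below both → same outcome either way.
£214.4: below both → same outcome either way.
£1119.2: inside the interval → strictly worse (loss £386.1).
£140.5: below both → same outcome either way.
Count: 1.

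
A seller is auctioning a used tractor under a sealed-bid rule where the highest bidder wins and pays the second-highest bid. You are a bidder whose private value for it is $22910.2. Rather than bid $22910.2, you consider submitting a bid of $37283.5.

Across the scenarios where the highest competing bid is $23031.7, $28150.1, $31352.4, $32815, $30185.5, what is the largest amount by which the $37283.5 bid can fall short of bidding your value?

$23031.7: truthful gives $0, deviation gives −$121.5 → loss $121.5.
$28150.1: truthful gives $0, deviation gives −$5239.9 → loss $5239.9.
$31352.4: truthful gives $0, deviation gives −$8442.2 → loss $8442.2.
$32815: truthful gives $0, deviation gives −$9904.8 → loss $9904.8.
$30185.5: truthful gives $0, deviation gives −$7275.3 → loss $7275.3.
Maximum loss: $9904.8.

$9904.8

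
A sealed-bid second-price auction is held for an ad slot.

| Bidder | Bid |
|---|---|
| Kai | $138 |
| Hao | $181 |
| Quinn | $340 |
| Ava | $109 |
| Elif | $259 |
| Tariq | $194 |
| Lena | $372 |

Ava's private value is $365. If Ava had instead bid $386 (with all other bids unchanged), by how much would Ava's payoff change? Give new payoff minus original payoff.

−$7

The highest bid among the other bidders is $372; Ava's bid doesn't change that.
Original bid $109: Ava is not highest (top rival bid is $372); payoff $0.
Alternative bid $386: Ava is highest, pays the top rival bid $372; payoff $365 − $372 = −$7.
Change in payoff = −$7 − ($0) = −$7.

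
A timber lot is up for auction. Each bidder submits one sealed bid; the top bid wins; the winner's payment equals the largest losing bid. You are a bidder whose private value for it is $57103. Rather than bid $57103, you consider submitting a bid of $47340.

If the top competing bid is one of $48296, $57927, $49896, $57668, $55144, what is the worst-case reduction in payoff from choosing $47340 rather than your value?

$8807

$48296: truthful gives $8807, deviation gives $0 → loss $8807.
$57927: same outcome either way → loss $0.
$49896: truthful gives $7207, deviation gives $0 → loss $7207.
$57668: same outcome either way → loss $0.
$55144: truthful gives $1959, deviation gives $0 → loss $1959.
Maximum loss: $8807.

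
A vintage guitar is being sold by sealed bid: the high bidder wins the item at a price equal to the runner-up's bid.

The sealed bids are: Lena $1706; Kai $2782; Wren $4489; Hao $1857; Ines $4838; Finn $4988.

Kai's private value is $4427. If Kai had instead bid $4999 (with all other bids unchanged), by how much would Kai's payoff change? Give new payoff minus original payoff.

The highest bid among the other bidders is $4988; Kai's bid doesn't change that.
Original bid $2782: Kai is not highest (top rival bid is $4988); payoff $0.
Alternative bid $4999: Kai is highest, pays the top rival bid $4988; payoff $4427 − $4988 = −$561.
Change in payoff = −$561 − ($0) = −$561.

−$561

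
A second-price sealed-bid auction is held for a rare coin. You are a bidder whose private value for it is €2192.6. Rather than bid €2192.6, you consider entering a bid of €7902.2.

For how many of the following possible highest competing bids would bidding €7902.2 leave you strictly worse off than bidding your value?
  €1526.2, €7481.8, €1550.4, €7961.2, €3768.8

2

The deviation hurts exactly when the highest competing bid lies strictly between €2192.6 and €7902.2 — overbidding then wins at a price above your value.
€1526.2: below both → same outcome either way.
€7481.8: inside the interval → strictly worse (loss €5289.2).
€1550.4: below both → same outcome either way.
€7961.2: above both → same outcome either way.
€3768.8: inside the interval → strictly worse (loss €1576.2).
Count: 2.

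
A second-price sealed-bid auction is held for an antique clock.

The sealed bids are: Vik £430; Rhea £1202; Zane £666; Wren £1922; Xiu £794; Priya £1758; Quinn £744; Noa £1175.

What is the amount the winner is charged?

Highest bid: Wren at £1922, so Wren wins.
Second-highest bid: Priya at £1758 — that is the price the winner pays.

£1758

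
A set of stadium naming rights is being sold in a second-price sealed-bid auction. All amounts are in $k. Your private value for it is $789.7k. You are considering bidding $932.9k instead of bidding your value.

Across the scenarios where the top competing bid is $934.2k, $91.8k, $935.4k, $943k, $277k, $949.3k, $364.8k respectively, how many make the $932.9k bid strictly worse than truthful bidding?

0

The deviation hurts exactly when the highest competing bid lies strictly between $789.7k and $932.9k — overbidding then wins at a price above your value.
$934.2k: above both → same outcome either way.
$91.8k: below both → same outcome either way.
$935.4k: above both → same outcome either way.
$943k: above both → same outcome either way.
$277k: below both → same outcome either way.
$949.3k: above both → same outcome either way.
$364.8k: below both → same outcome either way.
Count: 0.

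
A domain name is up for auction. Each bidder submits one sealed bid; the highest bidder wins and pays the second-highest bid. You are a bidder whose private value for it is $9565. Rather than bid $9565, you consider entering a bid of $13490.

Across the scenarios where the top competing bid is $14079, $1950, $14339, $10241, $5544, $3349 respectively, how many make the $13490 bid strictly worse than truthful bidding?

1

The deviation hurts exactly when the highest competing bid lies strictly between $9565 and $13490 — overbidding then wins at a price above your value.
$14079: above both → same outcome either way.
$1950: below both → same outcome either way.
$14339: above both → same outcome either way.
$10241: inside the interval → strictly worse (loss $676).
$5544: below both → same outcome either way.
$3349: below both → same outcome either way.
Count: 1.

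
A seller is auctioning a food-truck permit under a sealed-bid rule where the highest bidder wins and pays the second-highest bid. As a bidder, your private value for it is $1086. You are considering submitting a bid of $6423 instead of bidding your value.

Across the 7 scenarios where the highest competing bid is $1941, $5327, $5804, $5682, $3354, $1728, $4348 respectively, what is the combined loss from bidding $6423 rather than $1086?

The deviation costs you only when the competing bid falls strictly between $1086 and $6423; elsewhere both bids give the same outcome.
$1941: truthful payoff $0, deviation payoff −$855 → loss $855.
$5327: truthful payoff $0, deviation payoff −$4241 → loss $4241.
$5804: truthful payoff $0, deviation payoff −$4718 → loss $4718.
$5682: truthful payoff $0, deviation payoff −$4596 → loss $4596.
$3354: truthful payoff $0, deviation payoff −$2268 → loss $2268.
$1728: truthful payoff $0, deviation payoff −$642 → loss $642.
$4348: truthful payoff $0, deviation payoff −$3262 → loss $3262.
Total loss = $855 + $4241 + $4718 + $4596 + $2268 + $642 + $3262 = $20582.
Truthful bidding weakly dominates here: raising your bid can only win items priced above your value, and lowering it can only forfeit items priced below.

$20582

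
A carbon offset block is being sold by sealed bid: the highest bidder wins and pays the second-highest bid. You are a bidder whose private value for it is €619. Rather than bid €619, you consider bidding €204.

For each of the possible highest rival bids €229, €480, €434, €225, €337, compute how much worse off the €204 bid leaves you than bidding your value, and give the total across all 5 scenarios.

€1390

The deviation costs you only when the competing bid falls strictly between €204 and €619; elsewhere both bids give the same outcome.
€229: truthful payoff €390, deviation payoff €0 → loss €390.
€480: truthful payoff €139, deviation payoff €0 → loss €139.
€434: truthful payoff €185, deviation payoff €0 → loss €185.
€225: truthful payoff €394, deviation payoff €0 → loss €394.
€337: truthful payoff €282, deviation payoff €0 → loss €282.
Total loss = €390 + €139 + €185 + €394 + €282 = €1390.
Truthful bidding weakly dominates here: raising your bid can only win items priced above your value, and lowering it can only forfeit items priced below.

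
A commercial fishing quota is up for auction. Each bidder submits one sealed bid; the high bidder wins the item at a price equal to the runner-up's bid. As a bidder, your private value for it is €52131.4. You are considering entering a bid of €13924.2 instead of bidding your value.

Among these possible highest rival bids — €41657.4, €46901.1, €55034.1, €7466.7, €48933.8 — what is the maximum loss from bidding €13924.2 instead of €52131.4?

€41657.4: truthful gives €10474, deviation gives €0 → loss €10474.
€46901.1: truthful gives €5230.3, deviation gives €0 → loss €5230.3.
€55034.1: same outcome either way → loss €0.
€7466.7: same outcome either way → loss €0.
€48933.8: truthful gives €3197.6, deviation gives €0 → loss €3197.6.
Maximum loss: €10474.

€10474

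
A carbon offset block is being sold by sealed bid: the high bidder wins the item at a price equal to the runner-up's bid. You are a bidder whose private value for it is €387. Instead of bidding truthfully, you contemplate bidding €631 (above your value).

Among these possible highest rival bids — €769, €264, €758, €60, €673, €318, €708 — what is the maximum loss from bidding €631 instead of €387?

€769: same outcome either way → loss €0.
€264: same outcome either way → loss €0.
€758: same outcome either way → loss €0.
€60: same outcome either way → loss €0.
€673: same outcome either way → loss €0.
€318: same outcome either way → loss €0.
€708: same outcome either way → loss €0.
Maximum loss: €0.

€0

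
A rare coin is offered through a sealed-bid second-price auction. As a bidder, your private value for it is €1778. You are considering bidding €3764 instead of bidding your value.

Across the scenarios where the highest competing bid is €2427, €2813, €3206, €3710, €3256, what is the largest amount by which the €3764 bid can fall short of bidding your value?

€1932

€2427: truthful gives €0, deviation gives −€649 → loss €649.
€2813: truthful gives €0, deviation gives −€1035 → loss €1035.
€3206: truthful gives €0, deviation gives −€1428 → loss €1428.
€3710: truthful gives €0, deviation gives −€1932 → loss €1932.
€3256: truthful gives €0, deviation gives −€1478 → loss €1478.
Maximum loss: €1932.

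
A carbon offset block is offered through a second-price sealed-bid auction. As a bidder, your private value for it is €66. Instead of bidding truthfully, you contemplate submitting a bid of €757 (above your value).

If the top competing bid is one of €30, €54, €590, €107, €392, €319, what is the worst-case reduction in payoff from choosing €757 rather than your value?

€30: same outcome either way → loss €0.
€54: same outcome either way → loss €0.
€590: truthful gives €0, deviation gives −€524 → loss €524.
€107: truthful gives €0, deviation gives −€41 → loss €41.
€392: truthful gives €0, deviation gives −€326 → loss €326.
€319: truthful gives €0, deviation gives −€253 → loss €253.
Maximum loss: €524.

€524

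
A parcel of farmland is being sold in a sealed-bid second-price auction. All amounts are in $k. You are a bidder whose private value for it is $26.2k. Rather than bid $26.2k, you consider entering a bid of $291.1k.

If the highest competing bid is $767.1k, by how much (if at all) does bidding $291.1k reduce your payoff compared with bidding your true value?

$0k

Bidding your value $26.2k: you lose (since $26.2k < $767.1k). Payoff $0k.
Bidding $291.1k: you lose. Payoff $0k.
Difference = $0k − $0k = $0k; both bids lead to the same outcome because the competing bid is above both your value and your alternative bid.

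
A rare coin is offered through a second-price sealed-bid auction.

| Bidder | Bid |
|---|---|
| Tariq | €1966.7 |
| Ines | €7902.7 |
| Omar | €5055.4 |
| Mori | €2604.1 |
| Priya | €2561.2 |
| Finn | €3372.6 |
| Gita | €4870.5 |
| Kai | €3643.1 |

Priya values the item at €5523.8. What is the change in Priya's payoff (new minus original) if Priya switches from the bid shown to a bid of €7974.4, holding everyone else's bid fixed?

The highest bid among the other bidders is €7902.7; Priya's bid doesn't change that.
Original bid €2561.2: Priya is not highest (top rival bid is €7902.7); payoff €0.
Alternative bid €7974.4: Priya is highest, pays the top rival bid €7902.7; payoff €5523.8 − €7902.7 = −€2378.9.
Change in payoff = −€2378.9 − (€0) = −€2378.9.

−€2378.9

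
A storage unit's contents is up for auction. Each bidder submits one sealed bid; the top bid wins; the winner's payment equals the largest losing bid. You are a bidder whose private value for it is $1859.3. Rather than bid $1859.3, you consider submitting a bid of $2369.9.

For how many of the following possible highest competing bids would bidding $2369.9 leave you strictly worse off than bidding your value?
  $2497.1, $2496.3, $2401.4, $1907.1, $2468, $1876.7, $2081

3

The deviation hurts exactly when the highest competing bid lies strictly between $1859.3 and $2369.9 — overbidding then wins at a price above your value.
$2497.1: above both → same outcome either way.
$2496.3: above both → same outcome either way.
$2401.4: above both → same outcome either way.
$1907.1: inside the interval → strictly worse (loss $47.8).
$2468: above both → same outcome either way.
$1876.7: inside the interval → strictly worse (loss $17.4).
$2081: inside the interval → strictly worse (loss $221.7).
Count: 3.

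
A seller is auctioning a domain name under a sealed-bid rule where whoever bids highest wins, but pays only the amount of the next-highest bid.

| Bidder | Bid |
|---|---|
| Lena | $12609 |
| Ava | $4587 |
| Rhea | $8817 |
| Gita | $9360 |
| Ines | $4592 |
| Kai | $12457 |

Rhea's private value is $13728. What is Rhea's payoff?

$0

Highest bid: Lena at $12609, so Lena wins.
Second-highest bid: Kai at $12457 — that is the price the winner pays.
Rhea did not win, so Rhea pays nothing and receives nothing: payoff $0.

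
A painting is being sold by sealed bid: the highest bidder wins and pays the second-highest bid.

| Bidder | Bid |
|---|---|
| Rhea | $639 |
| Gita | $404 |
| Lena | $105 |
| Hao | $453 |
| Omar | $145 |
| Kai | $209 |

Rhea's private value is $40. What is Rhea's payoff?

Highest bid: Rhea at $639, so Rhea wins.
Second-highest bid: Hao at $453 — that is the price the winner pays.
Rhea's payoff = value − price = $40 − $453 = −$413.

−$413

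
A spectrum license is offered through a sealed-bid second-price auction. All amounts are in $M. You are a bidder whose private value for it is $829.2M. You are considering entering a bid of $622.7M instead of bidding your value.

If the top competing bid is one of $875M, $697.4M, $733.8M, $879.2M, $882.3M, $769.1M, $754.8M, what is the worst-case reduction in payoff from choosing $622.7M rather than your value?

$875M: same outcome either way → loss $0M.
$697.4M: truthful gives $131.8M, deviation gives $0M → loss $131.8M.
$733.8M: truthful gives $95.4M, deviation gives $0M → loss $95.4M.
$879.2M: same outcome either way → loss $0M.
$882.3M: same outcome either way → loss $0M.
$769.1M: truthful gives $60.1M, deviation gives $0M → loss $60.1M.
$754.8M: truthful gives $74.4M, deviation gives $0M → loss $74.4M.
Maximum loss: $131.8M.

$131.8M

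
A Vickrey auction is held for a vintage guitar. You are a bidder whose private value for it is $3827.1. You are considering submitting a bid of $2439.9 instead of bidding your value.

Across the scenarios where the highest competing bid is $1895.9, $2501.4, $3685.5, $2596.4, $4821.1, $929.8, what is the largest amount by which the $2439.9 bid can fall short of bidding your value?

$1325.7

$1895.9: same outcome either way → loss $0.
$2501.4: truthful gives $1325.7, deviation gives $0 → loss $1325.7.
$3685.5: truthful gives $141.6, deviation gives $0 → loss $141.6.
$2596.4: truthful gives $1230.7, deviation gives $0 → loss $1230.7.
$4821.1: same outcome either way → loss $0.
$929.8: same outcome either way → loss $0.
Maximum loss: $1325.7.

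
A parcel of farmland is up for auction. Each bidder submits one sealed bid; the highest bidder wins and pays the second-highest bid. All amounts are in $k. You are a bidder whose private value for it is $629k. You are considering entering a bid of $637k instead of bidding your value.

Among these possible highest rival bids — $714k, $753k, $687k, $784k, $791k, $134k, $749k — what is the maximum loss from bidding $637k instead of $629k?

$714k: same outcome either way → loss $0k.
$753k: same outcome either way → loss $0k.
$687k: same outcome either way → loss $0k.
$784k: same outcome either way → loss $0k.
$791k: same outcome either way → loss $0k.
$134k: same outcome either way → loss $0k.
$749k: same outcome either way → loss $0k.
Maximum loss: $0k.

$0k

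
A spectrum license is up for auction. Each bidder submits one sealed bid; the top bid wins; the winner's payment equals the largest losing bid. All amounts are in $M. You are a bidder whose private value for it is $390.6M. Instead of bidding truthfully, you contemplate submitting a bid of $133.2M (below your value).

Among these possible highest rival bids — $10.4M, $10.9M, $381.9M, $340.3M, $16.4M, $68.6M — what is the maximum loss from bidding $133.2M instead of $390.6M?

$10.4M: same outcome either way → loss $0M.
$10.9M: same outcome either way → loss $0M.
$381.9M: truthful gives $8.7M, deviation gives $0M → loss $8.7M.
$340.3M: truthful gives $50.3M, deviation gives $0M → loss $50.3M.
$16.4M: same outcome either way → loss $0M.
$68.6M: same outcome either way → loss $0M.
Maximum loss: $50.3M.

$50.3M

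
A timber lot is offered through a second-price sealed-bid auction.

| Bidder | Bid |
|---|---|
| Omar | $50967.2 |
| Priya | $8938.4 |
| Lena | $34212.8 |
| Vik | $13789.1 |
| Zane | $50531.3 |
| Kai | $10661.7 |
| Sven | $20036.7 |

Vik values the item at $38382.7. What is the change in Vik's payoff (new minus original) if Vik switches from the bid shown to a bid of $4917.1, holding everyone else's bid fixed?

$0

The highest bid among the other bidders is $50967.2; Vik's bid doesn't change that.
Original bid $13789.1: Vik is not highest (top rival bid is $50967.2); payoff $0.
Alternative bid $4917.1: Vik is not highest (top rival bid is $50967.2); payoff $0.
Change in payoff = $0 − ($0) = $0.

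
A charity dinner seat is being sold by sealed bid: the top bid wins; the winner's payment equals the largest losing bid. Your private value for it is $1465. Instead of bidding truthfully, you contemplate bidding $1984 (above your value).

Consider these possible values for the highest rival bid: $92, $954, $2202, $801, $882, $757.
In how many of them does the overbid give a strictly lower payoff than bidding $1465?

0

The deviation hurts exactly when the highest competing bid lies strictly between $1465 and $1984 — overbidding then wins at a price above your value.
$92: below both → same outcome either way.
$954: below both → same outcome either way.
$2202: above both → same outcome either way.
$801: below both → same outcome either way.
$882: below both → same outcome either way.
$757: below both → same outcome either way.
Count: 0.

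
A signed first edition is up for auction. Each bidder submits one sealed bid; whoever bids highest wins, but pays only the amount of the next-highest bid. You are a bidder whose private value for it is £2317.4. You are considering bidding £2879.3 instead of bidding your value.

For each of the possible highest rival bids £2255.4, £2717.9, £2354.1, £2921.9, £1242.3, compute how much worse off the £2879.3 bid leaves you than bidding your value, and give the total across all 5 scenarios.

£437.2

The deviation costs you only when the competing bid falls strictly between £2317.4 and £2879.3; elsewhere both bids give the same outcome.
£2255.4: outcomes coincide → loss £0.
£2717.9: truthful payoff £0, deviation payoff −£400.5 → loss £400.5.
£2354.1: truthful payoff £0, deviation payoff −£36.7 → loss £36.7.
£2921.9: outcomes coincide → loss £0.
£1242.3: outcomes coincide → loss £0.
Total loss = £400.5 + £36.7 = £437.2.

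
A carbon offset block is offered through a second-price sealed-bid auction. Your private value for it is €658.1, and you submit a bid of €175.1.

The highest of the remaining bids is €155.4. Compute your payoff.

€502.7

Your bid €175.1 exceeds the highest competing bid €155.4, so you win.
In a second-price auction the winner pays the second-highest bid, €155.4.
Payoff = value − price = €658.1 − €155.4 = €502.7.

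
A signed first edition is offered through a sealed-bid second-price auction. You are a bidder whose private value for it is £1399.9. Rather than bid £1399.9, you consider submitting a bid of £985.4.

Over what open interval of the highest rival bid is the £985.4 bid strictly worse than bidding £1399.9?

(£985.4, £1399.9)

If the competing bid is below £985.4, both bids win at the same price — no difference.
If it is above £1399.9, both bids lose — no difference.
If it lies strictly between £985.4 and £1399.9, bidding your value wins at a price below your value (positive payoff) while bidding £985.4 loses (payoff 0).
So the deviation strictly hurts on the open interval (£985.4, £1399.9).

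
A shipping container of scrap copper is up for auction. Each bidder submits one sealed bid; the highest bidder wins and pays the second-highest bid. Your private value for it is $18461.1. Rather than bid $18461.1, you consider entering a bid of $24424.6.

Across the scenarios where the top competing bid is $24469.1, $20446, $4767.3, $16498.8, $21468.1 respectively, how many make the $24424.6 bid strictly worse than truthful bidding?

2

The deviation hurts exactly when the highest competing bid lies strictly between $18461.1 and $24424.6 — overbidding then wins at a price above your value.
$24469.1: above both → same outcome either way.
$20446: inside the interval → strictly worse (loss $1984.9).
$4767.3: below both → same outcome either way.
$16498.8: below both → same outcome either way.
$21468.1: inside the interval → strictly worse (loss $3007).
Count: 2.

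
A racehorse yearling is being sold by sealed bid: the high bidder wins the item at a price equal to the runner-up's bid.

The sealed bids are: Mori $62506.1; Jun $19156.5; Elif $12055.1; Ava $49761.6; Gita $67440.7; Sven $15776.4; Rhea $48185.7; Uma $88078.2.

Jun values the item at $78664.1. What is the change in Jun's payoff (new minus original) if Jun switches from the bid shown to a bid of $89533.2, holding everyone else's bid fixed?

The highest bid among the other bidders is $88078.2; Jun's bid doesn't change that.
Original bid $19156.5: Jun is not highest (top rival bid is $88078.2); payoff $0.
Alternative bid $89533.2: Jun is highest, pays the top rival bid $88078.2; payoff $78664.1 − $88078.2 = −$9414.1.
Change in payoff = −$9414.1 − ($0) = −$9414.1.

−$9414.1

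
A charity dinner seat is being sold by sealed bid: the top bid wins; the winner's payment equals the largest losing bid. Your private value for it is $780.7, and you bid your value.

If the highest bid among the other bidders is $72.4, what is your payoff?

$708.3

Your bid $780.7 exceeds the highest competing bid $72.4, so you win.
In a second-price auction the winner pays the second-highest bid, $72.4.
Payoff = value − price = $780.7 − $72.4 = $708.3.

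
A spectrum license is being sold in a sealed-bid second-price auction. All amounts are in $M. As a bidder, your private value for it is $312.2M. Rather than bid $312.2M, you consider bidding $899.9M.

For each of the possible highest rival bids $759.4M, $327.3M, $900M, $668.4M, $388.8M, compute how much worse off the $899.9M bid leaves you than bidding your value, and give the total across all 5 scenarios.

The deviation costs you only when the competing bid falls strictly between $312.2M and $899.9M; elsewhere both bids give the same outcome.
$759.4M: truthful payoff $0M, deviation payoff −$447.2M → loss $447.2M.
$327.3M: truthful payoff $0M, deviation payoff −$15.1M → loss $15.1M.
$900M: outcomes coincide → loss $0M.
$668.4M: truthful payoff $0M, deviation payoff −$356.2M → loss $356.2M.
$388.8M: truthful payoff $0M, deviation payoff −$76.6M → loss $76.6M.
Total loss = $447.2M + $15.1M + $356.2M + $76.6M = $895.1M.

$895.1M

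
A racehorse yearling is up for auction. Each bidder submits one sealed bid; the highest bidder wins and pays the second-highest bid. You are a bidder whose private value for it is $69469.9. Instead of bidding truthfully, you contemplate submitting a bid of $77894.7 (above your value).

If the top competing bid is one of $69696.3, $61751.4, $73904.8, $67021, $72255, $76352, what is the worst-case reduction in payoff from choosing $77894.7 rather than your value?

$6882.1

$69696.3: truthful gives $0, deviation gives −$226.4 → loss $226.4.
$61751.4: same outcome either way → loss $0.
$73904.8: truthful gives $0, deviation gives −$4434.9 → loss $4434.9.
$67021: same outcome either way → loss $0.
$72255: truthful gives $0, deviation gives −$2785.1 → loss $2785.1.
$76352: truthful gives $0, deviation gives −$6882.1 → loss $6882.1.
Maximum loss: $6882.1.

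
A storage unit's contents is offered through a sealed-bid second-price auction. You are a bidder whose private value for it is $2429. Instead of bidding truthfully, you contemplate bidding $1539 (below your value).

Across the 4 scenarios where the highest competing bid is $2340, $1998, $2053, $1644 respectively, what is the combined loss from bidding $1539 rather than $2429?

The deviation costs you only when the competing bid falls strictly between $1539 and $2429; elsewhere both bids give the same outcome.
$2340: truthful payoff $89, deviation payoff $0 → loss $89.
$1998: truthful payoff $431, deviation payoff $0 → loss $431.
$2053: truthful payoff $376, deviation payoff $0 → loss $376.
$1644: truthful payoff $785, deviation payoff $0 → loss $785.
Total loss = $89 + $431 + $376 + $785 = $1681.

$1681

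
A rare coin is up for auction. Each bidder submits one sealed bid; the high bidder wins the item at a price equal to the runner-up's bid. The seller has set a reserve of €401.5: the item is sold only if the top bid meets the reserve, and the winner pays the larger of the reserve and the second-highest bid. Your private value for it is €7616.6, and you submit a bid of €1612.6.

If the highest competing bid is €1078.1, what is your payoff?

Your bid €1612.6 is the highest and exceeds the reserve.
Price = max(second-highest bid, reserve) = max(€1078.1, €401.5) = €1078.1.
Payoff = €7616.6 − €1078.1 = €6538.5.

€6538.5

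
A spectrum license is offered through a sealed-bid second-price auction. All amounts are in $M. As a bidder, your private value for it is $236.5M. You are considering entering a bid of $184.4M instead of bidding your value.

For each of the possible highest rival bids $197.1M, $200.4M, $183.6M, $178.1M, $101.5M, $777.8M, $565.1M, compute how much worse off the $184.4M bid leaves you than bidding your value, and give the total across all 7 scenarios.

The deviation costs you only when the competing bid falls strictly between $184.4M and $236.5M; elsewhere both bids give the same outcome.
$197.1M: truthful payoff $39.4M, deviation payoff $0M → loss $39.4M.
$200.4M: truthful payoff $36.1M, deviation payoff $0M → loss $36.1M.
$183.6M: outcomes coincide → loss $0M.
$178.1M: outcomes coincide → loss $0M.
$101.5M: outcomes coincide → loss $0M.
$777.8M: outcomes coincide → loss $0M.
$565.1M: outcomes coincide → loss $0M.
Total loss = $39.4M + $36.1M = $75.5M.

$75.5M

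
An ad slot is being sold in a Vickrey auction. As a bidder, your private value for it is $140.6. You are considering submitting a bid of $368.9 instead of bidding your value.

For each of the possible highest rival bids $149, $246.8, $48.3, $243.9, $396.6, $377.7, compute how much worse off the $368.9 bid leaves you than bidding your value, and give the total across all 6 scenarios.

The deviation costs you only when the competing bid falls strictly between $140.6 and $368.9; elsewhere both bids give the same outcome.
$149: truthful payoff $0, deviation payoff −$8.4 → loss $8.4.
$246.8: truthful payoff $0, deviation payoff −$106.2 → loss $106.2.
$48.3: outcomes coincide → loss $0.
$243.9: truthful payoff $0, deviation payoff −$103.3 → loss $103.3.
$396.6: outcomes coincide → loss $0.
$377.7: outcomes coincide → loss $0.
Total loss = $8.4 + $106.2 + $103.3 = $217.9.

$217.9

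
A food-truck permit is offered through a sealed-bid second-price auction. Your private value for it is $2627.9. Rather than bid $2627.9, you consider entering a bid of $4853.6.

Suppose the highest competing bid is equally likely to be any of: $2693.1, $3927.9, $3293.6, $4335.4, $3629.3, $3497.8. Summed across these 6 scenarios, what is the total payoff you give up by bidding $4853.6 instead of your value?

The deviation costs you only when the competing bid falls strictly between $2627.9 and $4853.6; elsewhere both bids give the same outcome.
$2693.1: truthful payoff $0, deviation payoff −$65.2 → loss $65.2.
$3927.9: truthful payoff $0, deviation payoff −$1300 → loss $1300.
$3293.6: truthful payoff $0, deviation payoff −$665.7 → loss $665.7.
$4335.4: truthful payoff $0, deviation payoff −$1707.5 → loss $1707.5.
$3629.3: truthful payoff $0, deviation payoff −$1001.4 → loss $1001.4.
$3497.8: truthful payoff $0, deviation payoff −$869.9 → loss $869.9.
Total loss = $65.2 + $1300 + $665.7 + $1707.5 + $1001.4 + $869.9 = $5609.7.

$5609.7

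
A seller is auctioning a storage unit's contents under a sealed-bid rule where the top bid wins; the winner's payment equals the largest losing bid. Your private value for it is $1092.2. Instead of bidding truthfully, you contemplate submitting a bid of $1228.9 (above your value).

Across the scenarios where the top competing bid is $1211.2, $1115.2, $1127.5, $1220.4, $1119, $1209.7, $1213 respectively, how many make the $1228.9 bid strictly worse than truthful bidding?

7

The deviation hurts exactly when the highest competing bid lies strictly between $1092.2 and $1228.9 — overbidding then wins at a price above your value.
$1211.2: inside the interval → strictly worse (loss $119).
$1115.2: inside the interval → strictly worse (loss $23).
$1127.5: inside the interval → strictly worse (loss $35.3).
$1220.4: inside the interval → strictly worse (loss $128.2).
$1119: inside the interval → strictly worse (loss $26.8).
$1209.7: inside the interval → strictly worse (loss $117.5).
$1213: inside the interval → strictly worse (loss $120.8).
Count: 7.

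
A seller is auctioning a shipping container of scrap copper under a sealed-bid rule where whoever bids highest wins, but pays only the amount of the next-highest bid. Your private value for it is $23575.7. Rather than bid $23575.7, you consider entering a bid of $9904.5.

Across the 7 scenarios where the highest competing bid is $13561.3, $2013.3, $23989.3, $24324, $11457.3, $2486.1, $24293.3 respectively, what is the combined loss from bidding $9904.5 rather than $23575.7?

$22132.8

The deviation costs you only when the competing bid falls strictly between $9904.5 and $23575.7; elsewhere both bids give the same outcome.
$13561.3: truthful payoff $10014.4, deviation payoff $0 → loss $10014.4.
$2013.3: outcomes coincide → loss $0.
$23989.3: outcomes coincide → loss $0.
$24324: outcomes coincide → loss $0.
$11457.3: truthful payoff $12118.4, deviation payoff $0 → loss $12118.4.
$2486.1: outcomes coincide → loss $0.
$24293.3: outcomes coincide → loss $0.
Total loss = $10014.4 + $12118.4 = $22132.8.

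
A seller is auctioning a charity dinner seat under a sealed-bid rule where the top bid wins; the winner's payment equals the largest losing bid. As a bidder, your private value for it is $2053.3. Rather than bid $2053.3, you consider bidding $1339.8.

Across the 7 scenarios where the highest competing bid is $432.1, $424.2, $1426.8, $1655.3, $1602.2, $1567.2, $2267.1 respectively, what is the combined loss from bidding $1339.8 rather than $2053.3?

$1961.7

The deviation costs you only when the competing bid falls strictly between $1339.8 and $2053.3; elsewhere both bids give the same outcome.
$432.1: outcomes coincide → loss $0.
$424.2: outcomes coincide → loss $0.
$1426.8: truthful payoff $626.5, deviation payoff $0 → loss $626.5.
$1655.3: truthful payoff $398, deviation payoff $0 → loss $398.
$1602.2: truthful payoff $451.1, deviation payoff $0 → loss $451.1.
$1567.2: truthful payoff $486.1, deviation payoff $0 → loss $486.1.
$2267.1: outcomes coincide → loss $0.
Total loss = $626.5 + $398 + $451.1 + $486.1 = $1961.7.
Truthful bidding weakly dominates here: raising your bid can only win items priced above your value, and lowering it can only forfeit items priced below.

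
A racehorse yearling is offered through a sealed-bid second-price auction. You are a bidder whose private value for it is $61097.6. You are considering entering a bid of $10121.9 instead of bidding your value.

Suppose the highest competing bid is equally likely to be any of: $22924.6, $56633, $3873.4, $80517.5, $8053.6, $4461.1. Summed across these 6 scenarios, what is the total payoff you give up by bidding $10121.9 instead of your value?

The deviation costs you only when the competing bid falls strictly between $10121.9 and $61097.6; elsewhere both bids give the same outcome.
$22924.6: truthful payoff $38173, deviation payoff $0 → loss $38173.
$56633: truthful payoff $4464.6, deviation payoff $0 → loss $4464.6.
$3873.4: outcomes coincide → loss $0.
$80517.5: outcomes coincide → loss $0.
$8053.6: outcomes coincide → loss $0.
$4461.1: outcomes coincide → loss $0.
Total loss = $38173 + $4464.6 = $42637.6.
Truthful bidding weakly dominates here: raising your bid can only win items priced above your value, and lowering it can only forfeit items priced below.

$42637.6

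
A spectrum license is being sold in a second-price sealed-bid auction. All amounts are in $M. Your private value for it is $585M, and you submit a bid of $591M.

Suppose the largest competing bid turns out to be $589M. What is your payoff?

−$4M

Your bid $591M exceeds the highest competing bid $589M, so you win.
In a second-price auction the winner pays the second-highest bid, $589M.
Payoff = value − price = $585M − $589M = −$4M.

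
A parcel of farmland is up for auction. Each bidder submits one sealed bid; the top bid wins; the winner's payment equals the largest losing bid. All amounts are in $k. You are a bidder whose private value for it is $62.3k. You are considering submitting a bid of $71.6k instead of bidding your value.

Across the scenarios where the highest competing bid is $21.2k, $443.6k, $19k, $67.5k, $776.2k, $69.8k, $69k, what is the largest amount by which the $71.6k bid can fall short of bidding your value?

$21.2k: same outcome either way → loss $0k.
$443.6k: same outcome either way → loss $0k.
$19k: same outcome either way → loss $0k.
$67.5k: truthful gives $0k, deviation gives −$5.2k → loss $5.2k.
$776.2k: same outcome either way → loss $0k.
$69.8k: truthful gives $0k, deviation gives −$7.5k → loss $7.5k.
$69k: truthful gives $0k, deviation gives −$6.7k → loss $6.7k.
Maximum loss: $7.5k.

$7.5k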